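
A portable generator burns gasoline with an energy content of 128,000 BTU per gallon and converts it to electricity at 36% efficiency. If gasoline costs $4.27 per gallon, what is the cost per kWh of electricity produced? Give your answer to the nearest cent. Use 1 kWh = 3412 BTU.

Electrical output per gallon = 128,000 BTU × 0.36 / 3412 BTU/kWh = 13.51 kWh
Cost per kWh = $4.27 / 13.51 kWh = $0.316

$0.32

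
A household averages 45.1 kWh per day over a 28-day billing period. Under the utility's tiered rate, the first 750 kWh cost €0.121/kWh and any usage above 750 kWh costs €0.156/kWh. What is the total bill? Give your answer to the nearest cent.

€170.75

Usage = 45.1 kWh/day × 28 days = 1262.8 kWh
First 750 kWh × €0.121 = €90.75
Remaining 512.8 kWh × €0.156 = €80.00
Total = €170.75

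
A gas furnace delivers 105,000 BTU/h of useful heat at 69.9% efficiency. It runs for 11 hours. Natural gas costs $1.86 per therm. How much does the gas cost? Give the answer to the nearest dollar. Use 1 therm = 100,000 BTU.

$31

Heat delivered = 105,000 BTU/h × 11 h = 1,155,000 BTU
Gas input = 1,155,000 / 0.699 = 1,652,361 BTU
= 1,652,361 / 100,000 = 16.52 therm
Cost = 16.52 × $1.86/therm = $30.73 ≈ $31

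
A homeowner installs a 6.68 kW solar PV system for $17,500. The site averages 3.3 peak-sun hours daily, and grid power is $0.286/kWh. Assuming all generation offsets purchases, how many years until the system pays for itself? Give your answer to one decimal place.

Daily generation = 6.68 kW × 3.3 h = 22.04 kWh
Annual generation = 22.04 × 365 = 8046.1 kWh
Annual savings = 8046.1 × $0.286 = $2,301.17
Payback = $17,500 / $2,301.17 = 7.6 years

7.6 years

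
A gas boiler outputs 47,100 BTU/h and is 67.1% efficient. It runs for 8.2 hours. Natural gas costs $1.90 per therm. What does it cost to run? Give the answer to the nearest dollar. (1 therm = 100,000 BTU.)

Heat delivered = 47,100 BTU/h × 8.2 h = 386,220 BTU
Gas input = 386,220 / 0.671 = 575,589 BTU
= 575,589 / 100,000 = 5.756 therm
Cost = 5.756 × $1.90/therm = $10.94 ≈ $11

$11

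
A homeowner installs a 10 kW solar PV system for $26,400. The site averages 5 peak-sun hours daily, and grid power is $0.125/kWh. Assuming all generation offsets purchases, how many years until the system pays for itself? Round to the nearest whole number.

12 years

Daily generation = 10 kW × 5 h = 50 kWh
Annual generation = 50 × 365 = 18250 kWh
Annual savings = 18250 × $0.125 = $2,281.25
Payback = $26,400 / $2,281.25 = 11.6 years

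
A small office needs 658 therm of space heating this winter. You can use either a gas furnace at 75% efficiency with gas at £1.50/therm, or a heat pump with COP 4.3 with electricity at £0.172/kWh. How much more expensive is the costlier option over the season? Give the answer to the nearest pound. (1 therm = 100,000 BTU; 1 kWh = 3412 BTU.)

Heat load = 658 therm × 100,000 = 65,800,000 BTU
Gas: input = 65,800,000 / 0.75 = 87,733,333 BTU = 877.3 therm → 877.3 × £1.50 = £1,316.00
Heat pump: 65,800,000 BTU / 3412 = 19,280 kWh heat; / 4.3 = 4,485 kWh in → × £0.172 = £771.40
Difference = |£1,316.00 − £771.40| = £544.60 ≈ £545

£545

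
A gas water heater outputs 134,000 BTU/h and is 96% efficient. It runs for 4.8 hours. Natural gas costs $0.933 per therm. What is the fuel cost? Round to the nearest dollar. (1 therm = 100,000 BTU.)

$6

Heat delivered = 134,000 BTU/h × 4.8 h = 643,200 BTU
Gas input = 643,200 / 0.96 = 670,000 BTU
= 670,000 / 100,000 = 6.7 therm
Cost = 6.7 × $0.933/therm = $6.25 ≈ $6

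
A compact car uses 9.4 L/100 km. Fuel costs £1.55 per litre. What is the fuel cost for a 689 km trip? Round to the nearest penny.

Fuel = 9.4 L/100 km × 689 km / 100 = 64.77 L
Cost = 64.77 L × £1.55/L = £100.39

£100.39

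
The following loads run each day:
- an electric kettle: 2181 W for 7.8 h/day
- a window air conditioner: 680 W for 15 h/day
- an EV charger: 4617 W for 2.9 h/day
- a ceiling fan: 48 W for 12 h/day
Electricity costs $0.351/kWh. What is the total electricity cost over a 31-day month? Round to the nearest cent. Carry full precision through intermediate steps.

electric kettle: 2181 W × 7.8 h × 31 d = 527,366 Wh = 527.4 kWh
window air conditioner: 680 W × 15 h × 31 d = 316,200 Wh = 316.2 kWh
EV charger: 4617 W × 2.9 h × 31 d = 415,068 Wh = 415.1 kWh
ceiling fan: 48 W × 12 h × 31 d = 17,856 Wh = 17.86 kWh
Total energy = 527.4 + 316.2 + 415.1 + 17.86 = 1,276 kWh
Cost = 1,276 kWh × $0.351 = $448.05

$448.05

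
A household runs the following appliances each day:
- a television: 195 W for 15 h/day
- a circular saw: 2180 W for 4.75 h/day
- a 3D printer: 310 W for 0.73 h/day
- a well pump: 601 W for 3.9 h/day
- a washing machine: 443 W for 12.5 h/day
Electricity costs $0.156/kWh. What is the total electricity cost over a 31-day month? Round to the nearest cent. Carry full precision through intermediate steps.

television: 195 W × 15 h × 31 d = 90,675 Wh = 90.67 kWh
circular saw: 2180 W × 4.75 h × 31 d = 321,005 Wh = 321 kWh
3D printer: 310 W × 0.73 h × 31 d = 7,015 Wh = 7.015 kWh
well pump: 601 W × 3.9 h × 31 d = 72,661 Wh = 72.66 kWh
washing machine: 443 W × 12.5 h × 31 d = 171,662 Wh = 171.7 kWh
Total energy = 90.67 + 321 + 7.015 + 72.66 + 171.7 = 663 kWh
Cost = 663 kWh × $0.156 = $103.43

$103.43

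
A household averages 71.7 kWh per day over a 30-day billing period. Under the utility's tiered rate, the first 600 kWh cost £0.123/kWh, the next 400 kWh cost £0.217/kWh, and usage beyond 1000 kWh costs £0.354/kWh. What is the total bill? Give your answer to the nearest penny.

Usage = 71.7 kWh/day × 30 days = 2151 kWh
First 600 kWh × £0.123 = £73.80
Next 400 kWh × £0.217 = £86.80
Remaining 1151 kWh × £0.354 = £407.45
Total = £568.05

£568.05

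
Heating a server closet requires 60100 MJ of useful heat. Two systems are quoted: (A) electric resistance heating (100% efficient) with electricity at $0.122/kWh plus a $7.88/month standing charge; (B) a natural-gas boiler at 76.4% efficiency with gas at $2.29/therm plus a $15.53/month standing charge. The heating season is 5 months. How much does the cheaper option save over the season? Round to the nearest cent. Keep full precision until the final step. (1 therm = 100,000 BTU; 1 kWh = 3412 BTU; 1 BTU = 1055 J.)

$291.15

Heat load = 60100 MJ = 60,100,000,000 J / 1055 = 56,966,825 BTU
Gas: input = 56,966,825 / 0.764 = 74,563,907 BTU = 745.6 therm → 745.6 × $2.29 = $1,707.51; + 5 × $15.53 standing = $1,785.16
Electric: 56,966,825 BTU / 3412 = 16,700 kWh → × $0.122 = $2,036.91; + 5 × $7.88 standing = $2,076.31
Difference = |$1,785.16 − $2,076.31| = $291.15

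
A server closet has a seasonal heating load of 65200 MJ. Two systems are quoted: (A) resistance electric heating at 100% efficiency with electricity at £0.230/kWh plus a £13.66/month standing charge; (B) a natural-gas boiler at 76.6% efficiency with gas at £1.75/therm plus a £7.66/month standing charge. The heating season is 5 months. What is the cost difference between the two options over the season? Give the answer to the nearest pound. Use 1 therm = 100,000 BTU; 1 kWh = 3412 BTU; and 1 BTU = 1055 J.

£2784

Heat load = 65200 MJ = 65,200,000,000 J / 1055 = 61,800,948 BTU
Gas: input = 61,800,948 / 0.766 = 80,680,089 BTU = 806.8 therm → 806.8 × £1.75 = £1,411.90; + 5 × £7.66 standing = £1,450.20
Electric: 61,800,948 BTU / 3412 = 18,110 kWh → × £0.230 = £4,165.95; + 5 × £13.66 standing = £4,234.25
Difference = |£1,450.20 − £4,234.25| = £2,784.05 ≈ £2784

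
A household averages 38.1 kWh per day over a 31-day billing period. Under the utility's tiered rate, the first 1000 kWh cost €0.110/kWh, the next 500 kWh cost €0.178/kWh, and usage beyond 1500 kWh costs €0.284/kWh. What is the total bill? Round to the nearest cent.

€142.24

Usage = 38.1 kWh/day × 31 days = 1181.1 kWh
First 1000 kWh × €0.110 = €110.00
Next 181.1 kWh × €0.178 = €32.24
Remaining tier: 0 kWh (not reached)
Total = €142.24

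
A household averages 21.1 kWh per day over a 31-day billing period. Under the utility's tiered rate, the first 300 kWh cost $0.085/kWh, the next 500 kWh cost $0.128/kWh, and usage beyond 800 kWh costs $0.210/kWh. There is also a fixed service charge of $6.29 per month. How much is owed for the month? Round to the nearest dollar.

$77

Usage = 21.1 kWh/day × 31 days = 654.1 kWh
First 300 kWh × $0.085 = $25.50
Next 354.1 kWh × $0.128 = $45.32
Remaining tier: 0 kWh (not reached)
Energy charge = $70.82; + service $6.29 = $77.11 ≈ $77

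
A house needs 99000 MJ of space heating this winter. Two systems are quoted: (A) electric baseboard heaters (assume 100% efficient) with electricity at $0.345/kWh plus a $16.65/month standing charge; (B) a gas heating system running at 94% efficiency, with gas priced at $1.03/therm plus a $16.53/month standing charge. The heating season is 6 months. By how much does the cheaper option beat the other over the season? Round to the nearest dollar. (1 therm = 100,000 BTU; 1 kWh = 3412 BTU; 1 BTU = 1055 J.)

Heat load = 99000 MJ = 99,000,000,000 J / 1055 = 93,838,863 BTU
Gas: input = 93,838,863 / 0.94 = 99,828,577 BTU = 998.3 therm → 998.3 × $1.03 = $1,028.23; + 6 × $16.53 standing = $1,127.41
Electric: 93,838,863 BTU / 3412 = 27,500 kWh → × $0.345 = $9,488.40; + 6 × $16.65 standing = $9,588.30
Difference = |$1,127.41 − $9,588.30| = $8,460.88 ≈ $8461

$8461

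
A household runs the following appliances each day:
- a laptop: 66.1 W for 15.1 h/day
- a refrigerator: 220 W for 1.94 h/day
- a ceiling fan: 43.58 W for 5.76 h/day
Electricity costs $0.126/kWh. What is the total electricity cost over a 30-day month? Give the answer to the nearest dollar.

laptop: 66.1 W × 15.1 h × 30 d = 29,943 Wh = 29.94 kWh
refrigerator: 220 W × 1.94 h × 30 d = 12,804 Wh = 12.8 kWh
ceiling fan: 43.58 W × 5.76 h × 30 d = 7,531 Wh = 7.531 kWh
Total energy = 29.94 + 12.8 + 7.531 = 50.28 kWh
Cost = 50.28 kWh × $0.126 = $6.34 ≈ $6

$6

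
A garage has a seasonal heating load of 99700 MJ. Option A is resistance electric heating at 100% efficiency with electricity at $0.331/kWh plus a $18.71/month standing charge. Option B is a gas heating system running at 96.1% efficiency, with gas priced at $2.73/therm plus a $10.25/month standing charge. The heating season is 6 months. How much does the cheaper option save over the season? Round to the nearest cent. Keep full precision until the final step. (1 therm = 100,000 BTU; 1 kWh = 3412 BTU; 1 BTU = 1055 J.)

Heat load = 99700 MJ = 99,700,000,000 J / 1055 = 94,502,370 BTU
Gas: input = 94,502,370 / 0.961 = 98,337,533 BTU = 983.4 therm → 983.4 × $2.73 = $2,684.61; + 6 × $10.25 standing = $2,746.11
Electric: 94,502,370 BTU / 3412 = 27,700 kWh → × $0.331 = $9,167.73; + 6 × $18.71 standing = $9,279.99
Difference = |$2,746.11 − $9,279.99| = $6,533.87

$6533.87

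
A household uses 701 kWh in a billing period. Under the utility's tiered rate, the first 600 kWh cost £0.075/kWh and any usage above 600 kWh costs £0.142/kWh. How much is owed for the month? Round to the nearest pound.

£59

First 600 kWh × £0.075 = £45.00
Remaining 101 kWh × £0.142 = £14.34
Total = £59.34 ≈ £59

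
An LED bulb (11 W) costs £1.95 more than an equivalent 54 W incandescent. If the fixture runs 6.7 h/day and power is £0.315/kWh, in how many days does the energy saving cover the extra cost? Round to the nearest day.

Power saved = 54 − 11 = 43 W
Daily energy saved = 43 W × 6.7 h = 288.1 Wh = 0.2881 kWh
Daily savings = 0.2881 × £0.315 = £0.0908
Payback = £1.95 / £0.0908 per day = 21.49 days

21 days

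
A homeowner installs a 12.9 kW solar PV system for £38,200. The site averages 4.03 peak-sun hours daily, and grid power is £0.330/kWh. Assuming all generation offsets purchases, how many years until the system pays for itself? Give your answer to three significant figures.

6.10 years

Daily generation = 12.9 kW × 4.03 h = 51.99 kWh
Annual generation = 51.99 × 365 = 18975 kWh
Annual savings = 18975 × £0.330 = £6,261.83
Payback = £38,200 / £6,261.83 = 6.1 years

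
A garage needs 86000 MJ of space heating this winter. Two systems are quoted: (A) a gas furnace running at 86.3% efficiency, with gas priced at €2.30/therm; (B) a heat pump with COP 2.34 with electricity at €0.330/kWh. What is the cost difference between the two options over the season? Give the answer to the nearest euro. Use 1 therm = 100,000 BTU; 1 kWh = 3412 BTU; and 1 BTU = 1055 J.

€1197

Heat load = 86000 MJ = 86,000,000,000 J / 1055 = 81,516,588 BTU
Gas: input = 81,516,588 / 0.863 = 94,457,228 BTU = 944.6 therm → 944.6 × €2.30 = €2,172.52
Heat pump: 81,516,588 BTU / 3412 = 23,890 kWh heat; / 2.34 = 10,210 kWh in → × €0.330 = €3,369.26
Difference = |€2,172.52 − €3,369.26| = €1,196.75 ≈ €1197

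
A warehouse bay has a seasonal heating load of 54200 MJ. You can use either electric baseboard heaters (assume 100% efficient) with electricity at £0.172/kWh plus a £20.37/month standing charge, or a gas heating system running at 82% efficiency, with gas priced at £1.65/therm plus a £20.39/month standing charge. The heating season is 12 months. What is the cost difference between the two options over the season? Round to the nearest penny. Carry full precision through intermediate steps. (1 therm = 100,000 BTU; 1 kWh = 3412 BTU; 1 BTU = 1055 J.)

£1555.81

Heat load = 54200 MJ = 54,200,000,000 J / 1055 = 51,374,408 BTU
Gas: input = 51,374,408 / 0.82 = 62,651,717 BTU = 626.5 therm → 626.5 × £1.65 = £1,033.75; + 12 × £20.39 standing = £1,278.43
Electric: 51,374,408 BTU / 3412 = 15,060 kWh → × £0.172 = £2,589.80; + 12 × £20.37 standing = £2,834.24
Difference = |£1,278.43 − £2,834.24| = £1,555.81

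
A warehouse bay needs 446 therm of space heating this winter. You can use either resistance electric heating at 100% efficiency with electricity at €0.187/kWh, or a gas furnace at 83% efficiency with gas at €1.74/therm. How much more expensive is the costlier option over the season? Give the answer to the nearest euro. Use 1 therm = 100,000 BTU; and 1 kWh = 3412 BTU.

€1509

Heat load = 446 therm × 100,000 = 44,600,000 BTU
Gas: input = 44,600,000 / 0.83 = 53,734,940 BTU = 537.3 therm → 537.3 × €1.74 = €934.99
Electric: 44,600,000 BTU / 3412 = 13,070 kWh → × €0.187 = €2,444.37
Difference = |€934.99 − €2,444.37| = €1,509.38 ≈ €1509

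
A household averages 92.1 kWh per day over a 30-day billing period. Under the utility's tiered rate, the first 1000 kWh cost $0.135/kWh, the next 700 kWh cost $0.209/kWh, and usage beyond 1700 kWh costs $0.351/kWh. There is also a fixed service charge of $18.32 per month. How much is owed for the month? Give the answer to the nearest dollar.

$673

Usage = 92.1 kWh/day × 30 days = 2763 kWh
First 1000 kWh × $0.135 = $135.00
Next 700 kWh × $0.209 = $146.30
Remaining 1063 kWh × $0.351 = $373.11
Energy charge = $654.41; + service $18.32 = $672.73 ≈ $673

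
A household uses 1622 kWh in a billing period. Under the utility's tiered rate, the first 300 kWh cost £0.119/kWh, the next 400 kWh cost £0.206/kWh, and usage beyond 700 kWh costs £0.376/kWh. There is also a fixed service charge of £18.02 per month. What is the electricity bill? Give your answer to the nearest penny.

£482.79

First 300 kWh × £0.119 = £35.70
Next 400 kWh × £0.206 = £82.40
Remaining 922 kWh × £0.376 = £346.67
Energy charge = £464.77; + service £18.02 = £482.79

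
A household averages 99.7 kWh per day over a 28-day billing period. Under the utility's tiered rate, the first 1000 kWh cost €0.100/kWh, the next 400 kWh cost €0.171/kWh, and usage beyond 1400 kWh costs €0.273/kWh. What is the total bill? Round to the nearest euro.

Usage = 99.7 kWh/day × 28 days = 2791.6 kWh
First 1000 kWh × €0.100 = €100.00
Next 400 kWh × €0.171 = €68.40
Remaining 1391.6 kWh × €0.273 = €379.91
Total = €548.31 ≈ €548

€548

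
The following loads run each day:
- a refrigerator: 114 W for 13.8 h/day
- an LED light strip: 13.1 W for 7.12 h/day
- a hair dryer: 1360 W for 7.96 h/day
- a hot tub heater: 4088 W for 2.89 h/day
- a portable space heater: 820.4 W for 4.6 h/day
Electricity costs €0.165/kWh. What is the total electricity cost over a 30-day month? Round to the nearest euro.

refrigerator: 114 W × 13.8 h × 30 d = 47,196 Wh = 47.2 kWh
LED light strip: 13.1 W × 7.12 h × 30 d = 2,798 Wh = 2.798 kWh
hair dryer: 1360 W × 7.96 h × 30 d = 324,768 Wh = 324.8 kWh
hot tub heater: 4088 W × 2.89 h × 30 d = 354,430 Wh = 354.4 kWh
portable space heater: 820.4 W × 4.6 h × 30 d = 113,215 Wh = 113.2 kWh
Total energy = 47.2 + 2.798 + 324.8 + 354.4 + 113.2 = 842.4 kWh
Cost = 842.4 kWh × €0.165 = €139.00

€139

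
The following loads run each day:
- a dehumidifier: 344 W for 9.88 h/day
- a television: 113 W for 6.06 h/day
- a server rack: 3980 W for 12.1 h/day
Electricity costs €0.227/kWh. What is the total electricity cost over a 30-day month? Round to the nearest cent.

€355.76

dehumidifier: 344 W × 9.88 h × 30 d = 101,962 Wh = 102 kWh
television: 113 W × 6.06 h × 30 d = 20,543 Wh = 20.54 kWh
server rack: 3980 W × 12.1 h × 30 d = 1,444,740 Wh = 1,445 kWh
Total energy = 102 + 20.54 + 1,445 = 1,567 kWh
Cost = 1,567 kWh × €0.227 = €355.76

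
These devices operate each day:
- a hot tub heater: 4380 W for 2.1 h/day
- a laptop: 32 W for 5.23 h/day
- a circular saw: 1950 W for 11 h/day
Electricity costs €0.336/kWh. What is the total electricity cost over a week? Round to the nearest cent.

hot tub heater: 4380 W × 2.1 h × 7 d = 64,386 Wh = 64.39 kWh
laptop: 32 W × 5.23 h × 7 d = 1,172 Wh = 1.172 kWh
circular saw: 1950 W × 11 h × 7 d = 150,150 Wh = 150.2 kWh
Total energy = 64.39 + 1.172 + 150.2 = 215.7 kWh
Cost = 215.7 kWh × €0.336 = €72.48

€72.48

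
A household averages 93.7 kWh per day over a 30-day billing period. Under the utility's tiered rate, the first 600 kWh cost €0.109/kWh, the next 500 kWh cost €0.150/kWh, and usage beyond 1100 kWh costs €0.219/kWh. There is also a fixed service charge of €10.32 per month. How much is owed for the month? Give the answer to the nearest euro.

€525

Usage = 93.7 kWh/day × 30 days = 2811 kWh
First 600 kWh × €0.109 = €65.40
Next 500 kWh × €0.150 = €75.00
Remaining 1711 kWh × €0.219 = €374.71
Energy charge = €515.11; + service €10.32 = €525.43 ≈ €525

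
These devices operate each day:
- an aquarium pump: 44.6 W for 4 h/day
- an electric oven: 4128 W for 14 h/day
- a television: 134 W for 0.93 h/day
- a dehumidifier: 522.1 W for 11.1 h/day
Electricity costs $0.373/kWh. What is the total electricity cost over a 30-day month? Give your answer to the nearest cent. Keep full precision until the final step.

aquarium pump: 44.6 W × 4 h × 30 d = 5,352 Wh = 5.352 kWh
electric oven: 4128 W × 14 h × 30 d = 1,733,760 Wh = 1,734 kWh
television: 134 W × 0.93 h × 30 d = 3,739 Wh = 3.739 kWh
dehumidifier: 522.1 W × 11.1 h × 30 d = 173,859 Wh = 173.9 kWh
Total energy = 5.352 + 1,734 + 3.739 + 173.9 = 1,917 kWh
Cost = 1,917 kWh × $0.373 = $714.93

$714.93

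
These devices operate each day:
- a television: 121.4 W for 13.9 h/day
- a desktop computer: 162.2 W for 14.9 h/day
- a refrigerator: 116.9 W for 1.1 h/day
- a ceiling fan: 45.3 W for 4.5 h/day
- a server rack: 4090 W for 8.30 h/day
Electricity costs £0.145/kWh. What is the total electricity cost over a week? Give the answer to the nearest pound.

television: 121.4 W × 13.9 h × 7 d = 11,812 Wh = 11.81 kWh
desktop computer: 162.2 W × 14.9 h × 7 d = 16,917 Wh = 16.92 kWh
refrigerator: 116.9 W × 1.1 h × 7 d = 900 Wh = 0.9001 kWh
ceiling fan: 45.3 W × 4.5 h × 7 d = 1,427 Wh = 1.427 kWh
server rack: 4090 W × 8.30 h × 7 d = 237,629 Wh = 237.6 kWh
Total energy = 11.81 + 16.92 + 0.9001 + 1.427 + 237.6 = 268.7 kWh
Cost = 268.7 kWh × £0.145 = £38.96 ≈ £39

£39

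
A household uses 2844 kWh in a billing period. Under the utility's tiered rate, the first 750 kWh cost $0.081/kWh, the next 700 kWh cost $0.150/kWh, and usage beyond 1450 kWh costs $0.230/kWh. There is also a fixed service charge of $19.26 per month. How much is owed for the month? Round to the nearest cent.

First 750 kWh × $0.081 = $60.75
Next 700 kWh × $0.150 = $105.00
Remaining 1394 kWh × $0.230 = $320.62
Energy charge = $486.37; + service $19.26 = $505.63

$505.63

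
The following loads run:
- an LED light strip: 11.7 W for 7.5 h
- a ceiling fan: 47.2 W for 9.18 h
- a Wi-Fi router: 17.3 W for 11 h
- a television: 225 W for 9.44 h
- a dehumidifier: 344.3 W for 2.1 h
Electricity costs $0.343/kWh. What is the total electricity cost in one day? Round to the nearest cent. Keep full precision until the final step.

$1.22

LED light strip: 11.7 W × 7.5 h = 88 Wh = 0.08775 kWh
ceiling fan: 47.2 W × 9.18 h = 433 Wh = 0.4333 kWh
Wi-Fi router: 17.3 W × 11 h = 190 Wh = 0.1903 kWh
television: 225 W × 9.44 h = 2,124 Wh = 2.124 kWh
dehumidifier: 344.3 W × 2.1 h = 723 Wh = 0.723 kWh
Total energy = 0.08775 + 0.4333 + 0.1903 + 2.124 + 0.723 = 3.558 kWh
Cost = 3.558 kWh × $0.343 = $1.22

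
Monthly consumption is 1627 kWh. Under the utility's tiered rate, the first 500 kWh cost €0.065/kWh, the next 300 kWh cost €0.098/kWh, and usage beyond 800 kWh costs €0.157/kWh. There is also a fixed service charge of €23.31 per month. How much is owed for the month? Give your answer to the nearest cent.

First 500 kWh × €0.065 = €32.50
Next 300 kWh × €0.098 = €29.40
Remaining 827 kWh × €0.157 = €129.84
Energy charge = €191.74; + service €23.31 = €215.05

€215.05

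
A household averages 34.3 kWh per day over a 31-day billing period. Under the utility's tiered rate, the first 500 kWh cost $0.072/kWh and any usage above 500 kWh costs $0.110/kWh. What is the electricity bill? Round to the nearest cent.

Usage = 34.3 kWh/day × 31 days = 1063.3 kWh
First 500 kWh × $0.072 = $36.00
Remaining 563.3 kWh × $0.110 = $61.96
Total = $97.96

$97.96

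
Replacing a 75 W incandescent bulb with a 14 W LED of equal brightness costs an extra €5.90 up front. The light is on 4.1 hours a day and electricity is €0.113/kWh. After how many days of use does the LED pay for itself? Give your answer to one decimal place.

208.8 days

Power saved = 75 − 14 = 61 W
Daily energy saved = 61 W × 4.1 h = 250.1 Wh = 0.2501 kWh
Daily savings = 0.2501 × €0.113 = €0.0283
Payback = €5.90 / €0.0283 per day = 208.8 days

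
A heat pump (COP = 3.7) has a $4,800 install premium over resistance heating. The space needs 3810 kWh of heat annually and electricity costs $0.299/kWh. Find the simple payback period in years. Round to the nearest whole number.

6 years

Resistance: 3810 kWh × $0.299 = $1,139.19/yr
Heat pump: 3810 / 3.7 = 1030 kWh in → × $0.299 = $307.89/yr
Annual savings = $831.30
Payback = $4,800 / $831.30 = 5.77 years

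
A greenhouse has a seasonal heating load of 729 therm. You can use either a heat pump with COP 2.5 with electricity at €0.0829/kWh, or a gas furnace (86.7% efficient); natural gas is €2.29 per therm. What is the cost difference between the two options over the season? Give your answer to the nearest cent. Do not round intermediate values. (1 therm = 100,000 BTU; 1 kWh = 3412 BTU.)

Heat load = 729 therm × 100,000 = 72,900,000 BTU
Gas: input = 72,900,000 / 0.867 = 84,083,045 BTU = 840.8 therm → 840.8 × €2.29 = €1,925.50
Heat pump: 72,900,000 BTU / 3412 = 21,370 kWh heat; / 2.5 = 8,546 kWh in → × €0.0829 = €708.49
Difference = |€1,925.50 − €708.49| = €1,217.01

€1217.01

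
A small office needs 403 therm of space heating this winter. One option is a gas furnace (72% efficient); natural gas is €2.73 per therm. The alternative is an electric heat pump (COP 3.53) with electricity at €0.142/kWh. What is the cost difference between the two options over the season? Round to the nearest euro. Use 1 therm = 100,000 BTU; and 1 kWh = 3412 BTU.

€1053

Heat load = 403 therm × 100,000 = 40,300,000 BTU
Gas: input = 40,300,000 / 0.72 = 55,972,222 BTU = 559.7 therm → 559.7 × €2.73 = €1,528.04
Heat pump: 40,300,000 BTU / 3412 = 11,810 kWh heat; / 3.53 = 3,346 kWh in → × €0.142 = €475.13
Difference = |€1,528.04 − €475.13| = €1,052.91 ≈ €1053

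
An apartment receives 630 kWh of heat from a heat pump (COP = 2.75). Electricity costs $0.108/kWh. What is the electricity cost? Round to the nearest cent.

Electrical input = 630 kWh / 2.75 = 229.1 kWh
Cost = 229.1 × $0.108/kWh = $24.74

$24.74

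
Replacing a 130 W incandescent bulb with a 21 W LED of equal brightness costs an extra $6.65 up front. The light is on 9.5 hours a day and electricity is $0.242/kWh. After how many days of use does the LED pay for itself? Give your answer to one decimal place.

26.5 days

Power saved = 130 − 21 = 109 W
Daily energy saved = 109 W × 9.5 h = 1036 Wh = 1.0355 kWh
Daily savings = 1.0355 × $0.242 = $0.2506
Payback = $6.65 / $0.2506 per day = 26.54 days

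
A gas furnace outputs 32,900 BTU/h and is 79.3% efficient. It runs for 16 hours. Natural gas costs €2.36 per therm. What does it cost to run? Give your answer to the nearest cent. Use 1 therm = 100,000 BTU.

Heat delivered = 32,900 BTU/h × 16 h = 526,400 BTU
Gas input = 526,400 / 0.793 = 663,808 BTU
= 663,808 / 100,000 = 6.638 therm
Cost = 6.638 × €2.36/therm = €15.67

€15.67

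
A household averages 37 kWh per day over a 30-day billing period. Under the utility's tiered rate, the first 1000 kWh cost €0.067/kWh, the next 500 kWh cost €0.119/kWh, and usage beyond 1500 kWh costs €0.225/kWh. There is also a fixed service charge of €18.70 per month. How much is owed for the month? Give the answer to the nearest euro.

€99

Usage = 37 kWh/day × 30 days = 1110 kWh
First 1000 kWh × €0.067 = €67.00
Next 110 kWh × €0.119 = €13.09
Remaining tier: 0 kWh (not reached)
Energy charge = €80.09; + service €18.70 = €98.79 ≈ €99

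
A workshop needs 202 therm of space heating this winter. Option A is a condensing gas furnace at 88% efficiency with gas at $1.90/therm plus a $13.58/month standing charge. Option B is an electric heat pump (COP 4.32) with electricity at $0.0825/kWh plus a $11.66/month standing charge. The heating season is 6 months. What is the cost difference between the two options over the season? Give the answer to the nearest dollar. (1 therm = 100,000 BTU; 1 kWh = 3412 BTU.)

Heat load = 202 therm × 100,000 = 20,200,000 BTU
Gas: input = 20,200,000 / 0.88 = 22,954,545 BTU = 229.5 therm → 229.5 × $1.90 = $436.14; + 6 × $13.58 standing = $517.62
Heat pump: 20,200,000 BTU / 3412 = 5,920 kWh heat; / 4.32 = 1,370 kWh in → × $0.0825 = $113.06; + 6 × $11.66 standing = $183.02
Difference = |$517.62 − $183.02| = $334.60 ≈ $335

$335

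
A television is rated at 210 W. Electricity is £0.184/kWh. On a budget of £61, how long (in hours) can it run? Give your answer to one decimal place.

1578.7 h

Energy budget = £61 / £0.184 per kWh = 331.5 kWh = 331,522 Wh
Runtime = 331,522 Wh / 210 W = 1,579 h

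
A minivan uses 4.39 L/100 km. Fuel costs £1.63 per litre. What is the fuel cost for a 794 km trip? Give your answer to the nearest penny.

£56.82

Fuel = 4.39 L/100 km × 794 km / 100 = 34.86 L
Cost = 34.86 L × £1.63/L = £56.82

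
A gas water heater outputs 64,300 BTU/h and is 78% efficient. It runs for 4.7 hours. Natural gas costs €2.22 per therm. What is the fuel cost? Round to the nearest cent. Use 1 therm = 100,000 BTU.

€8.60

Heat delivered = 64,300 BTU/h × 4.7 h = 302,210 BTU
Gas input = 302,210 / 0.78 = 387,449 BTU
= 387,449 / 100,000 = 3.874 therm
Cost = 3.874 × €2.22/therm = €8.60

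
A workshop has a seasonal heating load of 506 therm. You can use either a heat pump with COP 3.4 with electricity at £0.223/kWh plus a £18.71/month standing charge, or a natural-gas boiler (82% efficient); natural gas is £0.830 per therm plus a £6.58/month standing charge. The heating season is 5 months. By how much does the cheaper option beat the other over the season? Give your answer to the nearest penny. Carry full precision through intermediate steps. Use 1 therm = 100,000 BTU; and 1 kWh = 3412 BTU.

Heat load = 506 therm × 100,000 = 50,600,000 BTU
Gas: input = 50,600,000 / 0.820 = 61,707,317 BTU = 617.1 therm → 617.1 × £0.830 = £512.17; + 5 × £6.58 standing = £545.07
Heat pump: 50,600,000 BTU / 3412 = 14,830 kWh heat; / 3.4 = 4,362 kWh in → × £0.223 = £972.67; + 5 × £18.71 standing = £1,066.22
Difference = |£545.07 − £1,066.22| = £521.15

£521.15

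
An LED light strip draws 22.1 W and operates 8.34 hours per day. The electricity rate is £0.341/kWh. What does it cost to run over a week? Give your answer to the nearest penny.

Energy = 22.1 W × 8.34 h/day × 7 days = 1,290 Wh = 1.29 kWh
Cost = 1.29 kWh × £0.341/kWh = £0.44

£0.44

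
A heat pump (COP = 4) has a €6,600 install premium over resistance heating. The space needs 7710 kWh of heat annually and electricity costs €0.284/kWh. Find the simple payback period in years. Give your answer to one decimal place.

Resistance: 7710 kWh × €0.284 = €2,189.64/yr
Heat pump: 7710 / 4 = 1928 kWh in → × €0.284 = €547.41/yr
Annual savings = €1,642.23
Payback = €6,600 / €1,642.23 = 4.02 years

4.0 years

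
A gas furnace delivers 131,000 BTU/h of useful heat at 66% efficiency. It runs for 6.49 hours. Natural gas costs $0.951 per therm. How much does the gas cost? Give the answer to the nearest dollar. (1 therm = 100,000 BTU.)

Heat delivered = 131,000 BTU/h × 6.49 h = 850,190 BTU
Gas input = 850,190 / 0.66 = 1,288,167 BTU
= 1,288,167 / 100,000 = 12.88 therm
Cost = 12.88 × $0.951/therm = $12.25 ≈ $12

$12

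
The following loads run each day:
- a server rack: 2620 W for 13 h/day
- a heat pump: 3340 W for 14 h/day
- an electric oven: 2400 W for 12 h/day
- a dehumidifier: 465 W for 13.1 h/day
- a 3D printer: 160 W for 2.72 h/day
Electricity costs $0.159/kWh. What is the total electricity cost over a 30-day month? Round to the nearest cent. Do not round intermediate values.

$554.02

server rack: 2620 W × 13 h × 30 d = 1,021,800 Wh = 1,022 kWh
heat pump: 3340 W × 14 h × 30 d = 1,402,800 Wh = 1,403 kWh
electric oven: 2400 W × 12 h × 30 d = 864,000 Wh = 864 kWh
dehumidifier: 465 W × 13.1 h × 30 d = 182,745 Wh = 182.7 kWh
3D printer: 160 W × 2.72 h × 30 d = 13,056 Wh = 13.06 kWh
Total energy = 1,022 + 1,403 + 864 + 182.7 + 13.06 = 3,484 kWh
Cost = 3,484 kWh × $0.159 = $554.02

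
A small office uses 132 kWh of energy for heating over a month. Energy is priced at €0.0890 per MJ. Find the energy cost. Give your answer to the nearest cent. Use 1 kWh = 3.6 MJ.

132 kWh × (3.6 MJ/kWh) = 475.2 MJ
Cost = 475.2 MJ × €0.0890/MJ = €42.29

€42.29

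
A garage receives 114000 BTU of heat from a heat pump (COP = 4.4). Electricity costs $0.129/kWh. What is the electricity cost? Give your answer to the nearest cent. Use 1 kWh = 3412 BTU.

Heat delivered = 114,000 BTU / 3412 = 33.41 kWh
Electrical input = 33.41 kWh / 4.4 = 7.594 kWh
Cost = 7.594 × $0.129/kWh = $0.98

$0.98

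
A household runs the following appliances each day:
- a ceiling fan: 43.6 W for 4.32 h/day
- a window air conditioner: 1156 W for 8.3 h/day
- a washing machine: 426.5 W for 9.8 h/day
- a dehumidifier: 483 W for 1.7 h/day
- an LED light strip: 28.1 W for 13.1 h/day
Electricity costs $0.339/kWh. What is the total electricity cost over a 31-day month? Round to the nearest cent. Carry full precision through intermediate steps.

$159.23

ceiling fan: 43.6 W × 4.32 h × 31 d = 5,839 Wh = 5.839 kWh
window air conditioner: 1156 W × 8.3 h × 31 d = 297,439 Wh = 297.4 kWh
washing machine: 426.5 W × 9.8 h × 31 d = 129,571 Wh = 129.6 kWh
dehumidifier: 483 W × 1.7 h × 31 d = 25,454 Wh = 25.45 kWh
LED light strip: 28.1 W × 13.1 h × 31 d = 11,411 Wh = 11.41 kWh
Total energy = 5.839 + 297.4 + 129.6 + 25.45 + 11.41 = 469.7 kWh
Cost = 469.7 kWh × $0.339 = $159.23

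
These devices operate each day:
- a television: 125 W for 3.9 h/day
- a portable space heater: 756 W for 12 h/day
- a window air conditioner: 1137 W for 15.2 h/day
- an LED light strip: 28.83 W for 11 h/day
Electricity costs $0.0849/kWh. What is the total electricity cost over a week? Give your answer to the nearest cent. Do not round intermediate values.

television: 125 W × 3.9 h × 7 d = 3,412 Wh = 3.413 kWh
portable space heater: 756 W × 12 h × 7 d = 63,504 Wh = 63.5 kWh
window air conditioner: 1137 W × 15.2 h × 7 d = 120,977 Wh = 121 kWh
LED light strip: 28.83 W × 11 h × 7 d = 2,220 Wh = 2.22 kWh
Total energy = 3.413 + 63.5 + 121 + 2.22 = 190.1 kWh
Cost = 190.1 kWh × $0.0849 = $16.14

$16.14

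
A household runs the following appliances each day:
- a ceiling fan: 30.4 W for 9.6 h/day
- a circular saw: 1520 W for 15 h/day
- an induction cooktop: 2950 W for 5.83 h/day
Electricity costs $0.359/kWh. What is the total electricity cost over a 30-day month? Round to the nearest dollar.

ceiling fan: 30.4 W × 9.6 h × 30 d = 8,755 Wh = 8.755 kWh
circular saw: 1520 W × 15 h × 30 d = 684,000 Wh = 684 kWh
induction cooktop: 2950 W × 5.83 h × 30 d = 515,955 Wh = 516 kWh
Total energy = 8.755 + 684 + 516 = 1,209 kWh
Cost = 1,209 kWh × $0.359 = $433.93 ≈ $434

$434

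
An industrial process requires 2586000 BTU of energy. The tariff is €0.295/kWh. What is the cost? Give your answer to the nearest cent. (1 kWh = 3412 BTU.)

2586000 BTU × (0.00029308 kWh/BTU) = 757.9 kWh
Cost = 757.9 kWh × €0.295/kWh = €223.58

€223.58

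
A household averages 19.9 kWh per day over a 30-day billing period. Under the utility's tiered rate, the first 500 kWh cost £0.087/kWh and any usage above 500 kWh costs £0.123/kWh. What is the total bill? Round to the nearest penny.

£55.43

Usage = 19.9 kWh/day × 30 days = 597 kWh
First 500 kWh × £0.087 = £43.50
Remaining 97 kWh × £0.123 = £11.93
Total = £55.43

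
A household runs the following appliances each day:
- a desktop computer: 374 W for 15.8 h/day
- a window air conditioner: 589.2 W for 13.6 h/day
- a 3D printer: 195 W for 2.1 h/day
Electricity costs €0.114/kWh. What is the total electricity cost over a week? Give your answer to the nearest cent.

€11.44

desktop computer: 374 W × 15.8 h × 7 d = 41,364 Wh = 41.36 kWh
window air conditioner: 589.2 W × 13.6 h × 7 d = 56,092 Wh = 56.09 kWh
3D printer: 195 W × 2.1 h × 7 d = 2,866 Wh = 2.866 kWh
Total energy = 41.36 + 56.09 + 2.866 = 100.3 kWh
Cost = 100.3 kWh × €0.114 = €11.44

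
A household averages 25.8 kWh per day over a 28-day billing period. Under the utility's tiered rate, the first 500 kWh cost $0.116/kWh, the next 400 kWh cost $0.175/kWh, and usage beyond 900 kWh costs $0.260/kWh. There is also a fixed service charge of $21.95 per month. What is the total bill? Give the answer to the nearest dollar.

$119

Usage = 25.8 kWh/day × 28 days = 722.4 kWh
First 500 kWh × $0.116 = $58.00
Next 222.4 kWh × $0.175 = $38.92
Remaining tier: 0 kWh (not reached)
Energy charge = $96.92; + service $21.95 = $118.87 ≈ $119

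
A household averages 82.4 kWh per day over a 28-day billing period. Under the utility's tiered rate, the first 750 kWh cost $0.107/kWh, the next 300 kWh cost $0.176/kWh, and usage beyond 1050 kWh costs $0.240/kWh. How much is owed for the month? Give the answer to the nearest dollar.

Usage = 82.4 kWh/day × 28 days = 2307.2 kWh
First 750 kWh × $0.107 = $80.25
Next 300 kWh × $0.176 = $52.80
Remaining 1257.2 kWh × $0.240 = $301.73
Total = $434.78 ≈ $435

$435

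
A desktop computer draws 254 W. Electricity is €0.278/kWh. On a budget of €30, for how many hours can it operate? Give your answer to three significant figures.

Energy budget = €30 / €0.278 per kWh = 107.9 kWh = 107,914 Wh
Runtime = 107,914 Wh / 254 W = 424.9 h

425 h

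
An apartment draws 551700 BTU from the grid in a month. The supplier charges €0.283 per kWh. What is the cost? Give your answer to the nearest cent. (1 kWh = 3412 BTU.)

€45.76

551700 BTU × (0.00029308 kWh/BTU) = 161.7 kWh
Cost = 161.7 kWh × €0.283/kWh = €45.76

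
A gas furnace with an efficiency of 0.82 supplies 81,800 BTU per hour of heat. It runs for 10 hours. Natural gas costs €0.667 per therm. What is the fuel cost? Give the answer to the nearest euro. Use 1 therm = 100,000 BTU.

€7

Heat delivered = 81,800 BTU/h × 10 h = 818,000 BTU
Gas input = 818,000 / 0.82 = 997,561 BTU
= 997,561 / 100,000 = 9.976 therm
Cost = 9.976 × €0.667/therm = €6.65 ≈ €7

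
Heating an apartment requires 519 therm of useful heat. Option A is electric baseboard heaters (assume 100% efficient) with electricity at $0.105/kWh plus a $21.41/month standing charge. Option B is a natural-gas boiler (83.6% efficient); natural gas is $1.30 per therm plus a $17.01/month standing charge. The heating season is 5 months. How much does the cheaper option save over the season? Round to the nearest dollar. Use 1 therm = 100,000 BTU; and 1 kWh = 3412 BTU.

$812

Heat load = 519 therm × 100,000 = 51,900,000 BTU
Gas: input = 51,900,000 / 0.836 = 62,081,340 BTU = 620.8 therm → 620.8 × $1.30 = $807.06; + 5 × $17.01 standing = $892.11
Electric: 51,900,000 BTU / 3412 = 15,210 kWh → × $0.105 = $1,597.16; + 5 × $21.41 standing = $1,704.21
Difference = |$892.11 − $1,704.21| = $812.10 ≈ $812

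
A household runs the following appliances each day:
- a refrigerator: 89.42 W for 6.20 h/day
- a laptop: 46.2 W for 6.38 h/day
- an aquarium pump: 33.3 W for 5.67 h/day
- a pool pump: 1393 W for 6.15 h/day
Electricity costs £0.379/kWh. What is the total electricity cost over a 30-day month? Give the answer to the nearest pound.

£109

refrigerator: 89.42 W × 6.20 h × 30 d = 16,632 Wh = 16.63 kWh
laptop: 46.2 W × 6.38 h × 30 d = 8,843 Wh = 8.843 kWh
aquarium pump: 33.3 W × 5.67 h × 30 d = 5,664 Wh = 5.664 kWh
pool pump: 1393 W × 6.15 h × 30 d = 257,009 Wh = 257 kWh
Total energy = 16.63 + 8.843 + 5.664 + 257 = 288.1 kWh
Cost = 288.1 kWh × £0.379 = £109.21 ≈ £109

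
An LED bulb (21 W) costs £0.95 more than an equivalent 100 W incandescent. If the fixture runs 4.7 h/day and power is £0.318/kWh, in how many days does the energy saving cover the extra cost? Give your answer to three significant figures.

Power saved = 100 − 21 = 79 W
Daily energy saved = 79 W × 4.7 h = 371.3 Wh = 0.3713 kWh
Daily savings = 0.3713 × £0.318 = £0.1181
Payback = £0.95 / £0.1181 per day = 8.046 days

8.05 days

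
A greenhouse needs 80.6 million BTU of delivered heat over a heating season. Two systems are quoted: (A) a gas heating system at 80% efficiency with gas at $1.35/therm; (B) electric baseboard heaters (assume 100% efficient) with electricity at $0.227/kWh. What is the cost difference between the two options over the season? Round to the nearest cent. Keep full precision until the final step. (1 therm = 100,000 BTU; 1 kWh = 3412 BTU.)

Heat load = 80.6 × 10⁶ BTU = 80,600,000 BTU
Gas: input = 80,600,000 / 0.80 = 100,750,000 BTU = 1,008 therm → 1,008 × $1.35 = $1,360.12
Electric: 80,600,000 BTU / 3412 = 23,620 kWh → × $0.227 = $5,362.31
Difference = |$1,360.12 − $5,362.31| = $4,002.18

$4002.18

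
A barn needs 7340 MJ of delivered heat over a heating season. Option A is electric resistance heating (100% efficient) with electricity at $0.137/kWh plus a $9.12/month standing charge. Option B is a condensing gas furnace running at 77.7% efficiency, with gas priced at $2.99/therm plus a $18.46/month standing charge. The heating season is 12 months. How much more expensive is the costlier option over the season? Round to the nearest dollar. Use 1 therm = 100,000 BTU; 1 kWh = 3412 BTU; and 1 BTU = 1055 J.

$100

Heat load = 7340 MJ = 7,340,000,000 J / 1055 = 6,957,346 BTU
Gas: input = 6,957,346 / 0.777 = 8,954,113 BTU = 89.54 therm → 89.54 × $2.99 = $267.73; + 12 × $18.46 standing = $489.25
Electric: 6,957,346 BTU / 3412 = 2,039 kWh → × $0.137 = $279.35; + 12 × $9.12 standing = $388.79
Difference = |$489.25 − $388.79| = $100.45 ≈ $100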